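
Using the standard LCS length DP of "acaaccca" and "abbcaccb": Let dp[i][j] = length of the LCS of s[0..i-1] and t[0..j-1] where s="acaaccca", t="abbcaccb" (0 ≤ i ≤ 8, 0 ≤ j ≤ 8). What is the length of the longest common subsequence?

   ''  a  b  b  c  a  c  c  b
''  0  0  0  0  0  0  0  0  0
 a  0  1  1  1  1  1  1  1  1
 c  0  1  1  1  2  2  2  2  2
 a  0  1  1  1  2  3  3  3  3
 a  0  1  1  1  2  3  3  3  3
 c  0  1  1  1  2  3  4  4  4
 c  0  1  1  1  2  3  4  5  5
 c  0  1  1  1  2  3  4  5  5
 a  0  1  1  1  2  3  4  5  5

5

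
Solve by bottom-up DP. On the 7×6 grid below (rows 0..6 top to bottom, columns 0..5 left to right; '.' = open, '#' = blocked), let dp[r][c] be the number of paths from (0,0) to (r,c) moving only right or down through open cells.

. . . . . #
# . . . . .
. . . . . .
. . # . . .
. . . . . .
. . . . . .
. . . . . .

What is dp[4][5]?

r\c   0   1   2   3   4   5
  0   1   1   1   1   1   0
  1   0   1   2   3   4   4
  2   0   1   3   6  10  14
  3   0   1   0   6  16  30
  4   0   1   1   7  23  53
  5   0   1   2   9  32  85
  6   0   1   3  12  44 129

53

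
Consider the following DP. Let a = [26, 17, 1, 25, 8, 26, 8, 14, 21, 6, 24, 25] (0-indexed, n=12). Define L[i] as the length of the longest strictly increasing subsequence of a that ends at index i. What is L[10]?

5

   i    0    1    2    3    4    5    6    7    8    9   10   11
a[i]   26   17    1   25    8   26    8   14   21    6   24   25
L[i]    1    1    1    2    2    3    2    3    4    2    5    6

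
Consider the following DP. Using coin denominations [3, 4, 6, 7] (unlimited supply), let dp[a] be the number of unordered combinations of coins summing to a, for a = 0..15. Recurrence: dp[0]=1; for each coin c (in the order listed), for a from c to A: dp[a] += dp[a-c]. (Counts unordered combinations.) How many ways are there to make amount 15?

5

after  coin     0     1     2     3     4     5     6     7     8     9    10    11    12    13    14    15
          3     1     0     0     1     0     0     1     0     0     1     0     0     1     0     0     1
          4     1     0     0     1     1     0     1     1     1     1     1     1     2     1     1     2
          6     1     0     0     1     1     0     2     1     1     2     2     1     4     2     2     4
          7     1     0     0     1     1     0     2     2     1     2     3     2     4     4     4     5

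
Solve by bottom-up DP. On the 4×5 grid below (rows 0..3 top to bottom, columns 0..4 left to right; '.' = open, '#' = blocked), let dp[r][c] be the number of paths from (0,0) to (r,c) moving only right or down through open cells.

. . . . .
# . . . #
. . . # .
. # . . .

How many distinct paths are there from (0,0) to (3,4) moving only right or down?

r\c   0   1   2   3   4
  0   1   1   1   1   1
  1   0   1   2   3   0
  2   0   1   3   0   0
  3   0   0   3   3   3

3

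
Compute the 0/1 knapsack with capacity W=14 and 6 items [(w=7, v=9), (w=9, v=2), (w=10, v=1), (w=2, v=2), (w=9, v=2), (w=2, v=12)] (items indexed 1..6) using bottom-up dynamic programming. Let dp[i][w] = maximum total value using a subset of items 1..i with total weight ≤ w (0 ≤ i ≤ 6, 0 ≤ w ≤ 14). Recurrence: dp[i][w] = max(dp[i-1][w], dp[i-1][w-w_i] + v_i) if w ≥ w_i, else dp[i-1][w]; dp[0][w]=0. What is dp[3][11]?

i\w   0   1   2   3   4   5   6   7   8   9  10  11  12  13  14
  0   0   0   0   0   0   0   0   0   0   0   0   0   0   0   0
  1   0   0   0   0   0   0   0   9   9   9   9   9   9   9   9
  2   0   0   0   0   0   0   0   9   9   9   9   9   9   9   9
  3   0   0   0   0   0   0   0   9   9   9   9   9   9   9   9
  4   0   0   2   2   2   2   2   9   9  11  11  11  11  11  11
  5   0   0   2   2   2   2   2   9   9  11  11  11  11  11  11
  6   0   0  12  12  14  14  14  14  14  21  21  23  23  23  23

9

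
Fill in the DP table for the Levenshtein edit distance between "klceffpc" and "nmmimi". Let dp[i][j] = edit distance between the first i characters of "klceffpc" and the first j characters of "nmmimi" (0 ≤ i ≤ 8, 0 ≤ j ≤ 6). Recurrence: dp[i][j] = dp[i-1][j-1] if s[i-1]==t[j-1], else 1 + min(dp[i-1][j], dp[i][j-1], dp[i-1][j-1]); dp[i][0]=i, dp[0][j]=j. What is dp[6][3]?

   ''  n  m  m  i  m  i
''  0  1  2  3  4  5  6
 k  1  1  2  3  4  5  6
 l  2  2  2  3  4  5  6
 c  3  3  3  3  4  5  6
 e  4  4  4  4  4  5  6
 f  5  5  5  5  5  5  6
 f  6  6  6  6  6  6  6
 p  7  7  7  7  7  7  7
 c  8  8  8  8  8  8  8

6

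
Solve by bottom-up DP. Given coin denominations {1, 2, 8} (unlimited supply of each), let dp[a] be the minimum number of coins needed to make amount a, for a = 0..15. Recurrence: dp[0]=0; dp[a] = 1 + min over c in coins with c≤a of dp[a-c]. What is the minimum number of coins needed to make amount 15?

 a  0  1  2  3  4  5  6  7  8  9 10 11 12 13 14 15
dp  0  1  1  2  2  3  3  4  1  2  2  3  3  4  4  5

5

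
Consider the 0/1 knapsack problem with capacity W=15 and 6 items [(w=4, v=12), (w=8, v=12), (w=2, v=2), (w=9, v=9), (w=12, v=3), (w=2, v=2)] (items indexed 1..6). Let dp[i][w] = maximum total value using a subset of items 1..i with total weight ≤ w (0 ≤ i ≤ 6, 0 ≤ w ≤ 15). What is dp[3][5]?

12

i\w   0   1   2   3   4   5   6   7   8   9  10  11  12  13  14  15
  0   0   0   0   0   0   0   0   0   0   0   0   0   0   0   0   0
  1   0   0   0   0  12  12  12  12  12  12  12  12  12  12  12  12
  2   0   0   0   0  12  12  12  12  12  12  12  12  24  24  24  24
  3   0   0   2   2  12  12  14  14  14  14  14  14  24  24  26  26
  4   0   0   2   2  12  12  14  14  14  14  14  14  24  24  26  26
  5   0   0   2   2  12  12  14  14  14  14  14  14  24  24  26  26
  6   0   0   2   2  12  12  14  14  16  16  16  16  24  24  26  26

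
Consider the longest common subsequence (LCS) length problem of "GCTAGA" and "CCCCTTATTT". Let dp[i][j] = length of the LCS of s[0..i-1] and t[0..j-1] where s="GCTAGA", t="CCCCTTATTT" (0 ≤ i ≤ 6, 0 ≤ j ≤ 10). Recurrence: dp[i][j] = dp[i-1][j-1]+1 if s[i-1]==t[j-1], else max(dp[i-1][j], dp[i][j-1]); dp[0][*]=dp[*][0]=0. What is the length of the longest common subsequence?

3

   ''  C  C  C  C  T  T  A  T  T  T
''  0  0  0  0  0  0  0  0  0  0  0
 G  0  0  0  0  0  0  0  0  0  0  0
 C  0  1  1  1  1  1  1  1  1  1  1
 T  0  1  1  1  1  2  2  2  2  2  2
 A  0  1  1  1  1  2  2  3  3  3  3
 G  0  1  1  1  1  2  2  3  3  3  3
 A  0  1  1  1  1  2  2  3  3  3  3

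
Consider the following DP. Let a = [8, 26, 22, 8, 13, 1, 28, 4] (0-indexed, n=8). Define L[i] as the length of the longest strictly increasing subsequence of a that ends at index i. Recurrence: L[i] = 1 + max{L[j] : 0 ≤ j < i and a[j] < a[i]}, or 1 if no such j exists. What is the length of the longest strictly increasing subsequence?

3

   i    0    1    2    3    4    5    6    7
a[i]    8   26   22    8   13    1   28    4
L[i]    1    2    2    1    2    1    3    2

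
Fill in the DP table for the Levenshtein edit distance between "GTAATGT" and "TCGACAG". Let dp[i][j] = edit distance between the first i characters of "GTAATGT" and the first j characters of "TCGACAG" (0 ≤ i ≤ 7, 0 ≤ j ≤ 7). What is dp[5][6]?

   ''  T  C  G  A  C  A  G
''  0  1  2  3  4  5  6  7
 G  1  1  2  2  3  4  5  6
 T  2  1  2  3  3  4  5  6
 A  3  2  2  3  3  4  4  5
 A  4  3  3  3  3  4  4  5
 T  5  4  4  4  4  4  5  5
 G  6  5  5  4  5  5  5  5
 T  7  6  6  5  5  6  6  6

5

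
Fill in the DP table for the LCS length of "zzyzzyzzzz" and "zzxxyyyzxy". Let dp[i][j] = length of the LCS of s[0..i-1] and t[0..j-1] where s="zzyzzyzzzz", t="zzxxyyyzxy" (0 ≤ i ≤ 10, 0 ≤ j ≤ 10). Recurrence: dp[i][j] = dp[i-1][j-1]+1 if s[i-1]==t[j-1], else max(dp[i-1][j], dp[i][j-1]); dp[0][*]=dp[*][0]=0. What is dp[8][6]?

4

   ''  z  z  x  x  y  y  y  z  x  y
''  0  0  0  0  0  0  0  0  0  0  0
 z  0  1  1  1  1  1  1  1  1  1  1
 z  0  1  2  2  2  2  2  2  2  2  2
 y  0  1  2  2  2  3  3  3  3  3  3
 z  0  1  2  2  2  3  3  3  4  4  4
 z  0  1  2  2  2  3  3  3  4  4  4
 y  0  1  2  2  2  3  4  4  4  4  5
 z  0  1  2  2  2  3  4  4  5  5  5
 z  0  1  2  2  2  3  4  4  5  5  5
 z  0  1  2  2  2  3  4  4  5  5  5
 z  0  1  2  2  2  3  4  4  5  5  5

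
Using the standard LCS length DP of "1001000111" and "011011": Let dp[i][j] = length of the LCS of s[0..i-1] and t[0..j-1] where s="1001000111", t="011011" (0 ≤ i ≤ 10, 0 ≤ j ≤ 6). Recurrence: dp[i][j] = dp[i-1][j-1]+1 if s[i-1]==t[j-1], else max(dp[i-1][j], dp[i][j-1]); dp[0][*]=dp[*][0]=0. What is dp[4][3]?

2

   ''  0  1  1  0  1  1
''  0  0  0  0  0  0  0
 1  0  0  1  1  1  1  1
 0  0  1  1  1  2  2  2
 0  0  1  1  1  2  2  2
 1  0  1  2  2  2  3  3
 0  0  1  2  2  3  3  3
 0  0  1  2  2  3  3  3
 0  0  1  2  2  3  3  3
 1  0  1  2  3  3  4  4
 1  0  1  2  3  3  4  5
 1  0  1  2  3  3  4  5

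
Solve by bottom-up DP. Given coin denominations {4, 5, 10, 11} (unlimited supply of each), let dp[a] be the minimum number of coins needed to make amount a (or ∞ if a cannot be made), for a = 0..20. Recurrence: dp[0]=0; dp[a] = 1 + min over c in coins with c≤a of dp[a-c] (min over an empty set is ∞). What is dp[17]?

4

 a  0  1  2  3  4  5  6  7  8  9 10 11 12 13 14 15 16 17 18 19 20
dp  0  -  -  -  1  1  -  -  2  2  1  1  3  3  2  2  2  4  3  3  2
(- denotes ∞ / unreachable)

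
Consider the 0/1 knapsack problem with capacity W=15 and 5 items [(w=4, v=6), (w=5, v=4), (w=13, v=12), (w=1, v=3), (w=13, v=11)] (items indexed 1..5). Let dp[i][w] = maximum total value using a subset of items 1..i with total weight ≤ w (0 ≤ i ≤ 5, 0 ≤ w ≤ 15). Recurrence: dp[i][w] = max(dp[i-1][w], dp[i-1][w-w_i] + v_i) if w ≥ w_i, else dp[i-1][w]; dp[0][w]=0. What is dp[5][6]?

i\w   0   1   2   3   4   5   6   7   8   9  10  11  12  13  14  15
  0   0   0   0   0   0   0   0   0   0   0   0   0   0   0   0   0
  1   0   0   0   0   6   6   6   6   6   6   6   6   6   6   6   6
  2   0   0   0   0   6   6   6   6   6  10  10  10  10  10  10  10
  3   0   0   0   0   6   6   6   6   6  10  10  10  10  12  12  12
  4   0   3   3   3   6   9   9   9   9  10  13  13  13  13  15  15
  5   0   3   3   3   6   9   9   9   9  10  13  13  13  13  15  15

9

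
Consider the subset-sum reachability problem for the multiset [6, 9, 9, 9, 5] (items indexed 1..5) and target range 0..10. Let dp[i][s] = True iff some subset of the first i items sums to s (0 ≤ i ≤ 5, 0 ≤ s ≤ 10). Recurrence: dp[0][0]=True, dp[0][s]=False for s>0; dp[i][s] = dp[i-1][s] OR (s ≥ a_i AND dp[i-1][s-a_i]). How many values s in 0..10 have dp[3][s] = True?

3

i\s   0   1   2   3   4   5   6   7   8   9  10
  0   T   F   F   F   F   F   F   F   F   F   F
  1   T   F   F   F   F   F   T   F   F   F   F
  2   T   F   F   F   F   F   T   F   F   T   F
  3   T   F   F   F   F   F   T   F   F   T   F
  4   T   F   F   F   F   F   T   F   F   T   F
  5   T   F   F   F   F   T   T   F   F   T   F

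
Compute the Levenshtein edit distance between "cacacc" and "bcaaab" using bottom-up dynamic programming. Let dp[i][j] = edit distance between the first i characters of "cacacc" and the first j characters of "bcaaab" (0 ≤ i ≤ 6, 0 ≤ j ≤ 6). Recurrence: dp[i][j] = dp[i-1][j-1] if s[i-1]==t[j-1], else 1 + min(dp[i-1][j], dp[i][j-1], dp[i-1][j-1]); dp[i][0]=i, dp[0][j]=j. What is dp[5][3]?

   ''  b  c  a  a  a  b
''  0  1  2  3  4  5  6
 c  1  1  1  2  3  4  5
 a  2  2  2  1  2  3  4
 c  3  3  2  2  2  3  4
 a  4  4  3  2  2  2  3
 c  5  5  4  3  3  3  3
 c  6  6  5  4  4  4  4

3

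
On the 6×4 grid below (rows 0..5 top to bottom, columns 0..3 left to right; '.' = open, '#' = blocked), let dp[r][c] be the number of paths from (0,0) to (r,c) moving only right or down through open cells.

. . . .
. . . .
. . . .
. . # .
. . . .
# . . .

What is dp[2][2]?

r\c   0   1   2   3
  0   1   1   1   1
  1   1   2   3   4
  2   1   3   6  10
  3   1   4   0  10
  4   1   5   5  15
  5   0   5  10  25

6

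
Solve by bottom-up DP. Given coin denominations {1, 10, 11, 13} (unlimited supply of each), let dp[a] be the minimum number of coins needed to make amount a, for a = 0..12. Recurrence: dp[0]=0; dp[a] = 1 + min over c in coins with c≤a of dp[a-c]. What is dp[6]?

 a  0  1  2  3  4  5  6  7  8  9 10 11 12
dp  0  1  2  3  4  5  6  7  8  9  1  1  2

6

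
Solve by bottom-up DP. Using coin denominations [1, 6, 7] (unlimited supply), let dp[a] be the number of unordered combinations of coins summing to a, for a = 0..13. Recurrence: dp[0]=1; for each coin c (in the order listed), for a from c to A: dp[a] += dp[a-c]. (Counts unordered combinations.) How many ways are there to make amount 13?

5

after  coin     0     1     2     3     4     5     6     7     8     9    10    11    12    13
          1     1     1     1     1     1     1     1     1     1     1     1     1     1     1
          6     1     1     1     1     1     1     2     2     2     2     2     2     3     3
          7     1     1     1     1     1     1     2     3     3     3     3     3     4     5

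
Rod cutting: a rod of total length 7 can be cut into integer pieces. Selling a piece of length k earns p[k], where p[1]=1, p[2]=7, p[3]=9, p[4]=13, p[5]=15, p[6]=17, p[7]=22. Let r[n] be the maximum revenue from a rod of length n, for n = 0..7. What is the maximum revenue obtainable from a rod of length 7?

23

   n    0    1    2    3    4    5    6    7
r[n]    0    1    7    9   14   16   21   23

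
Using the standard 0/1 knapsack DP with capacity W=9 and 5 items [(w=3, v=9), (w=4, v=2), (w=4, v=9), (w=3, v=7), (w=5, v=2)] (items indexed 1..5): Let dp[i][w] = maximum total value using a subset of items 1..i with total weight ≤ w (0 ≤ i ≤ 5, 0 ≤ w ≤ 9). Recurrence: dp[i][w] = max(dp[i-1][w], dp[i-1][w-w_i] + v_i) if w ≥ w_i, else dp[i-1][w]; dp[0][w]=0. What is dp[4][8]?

18

i\w   0   1   2   3   4   5   6   7   8   9
  0   0   0   0   0   0   0   0   0   0   0
  1   0   0   0   9   9   9   9   9   9   9
  2   0   0   0   9   9   9   9  11  11  11
  3   0   0   0   9   9   9   9  18  18  18
  4   0   0   0   9   9   9  16  18  18  18
  5   0   0   0   9   9   9  16  18  18  18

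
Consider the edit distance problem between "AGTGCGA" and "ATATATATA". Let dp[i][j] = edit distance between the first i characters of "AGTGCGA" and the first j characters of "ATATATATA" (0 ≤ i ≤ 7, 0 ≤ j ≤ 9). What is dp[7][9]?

   ''  A  T  A  T  A  T  A  T  A
''  0  1  2  3  4  5  6  7  8  9
 A  1  0  1  2  3  4  5  6  7  8
 G  2  1  1  2  3  4  5  6  7  8
 T  3  2  1  2  2  3  4  5  6  7
 G  4  3  2  2  3  3  4  5  6  7
 C  5  4  3  3  3  4  4  5  6  7
 G  6  5  4  4  4  4  5  5  6  7
 A  7  6  5  4  5  4  5  5  6  6

6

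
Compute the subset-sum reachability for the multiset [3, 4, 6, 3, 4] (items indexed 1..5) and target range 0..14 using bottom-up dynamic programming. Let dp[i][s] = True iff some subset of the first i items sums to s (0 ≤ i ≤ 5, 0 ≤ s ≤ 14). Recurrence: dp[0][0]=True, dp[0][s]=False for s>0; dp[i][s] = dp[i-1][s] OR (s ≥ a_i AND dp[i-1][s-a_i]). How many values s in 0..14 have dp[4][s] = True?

9

i\s   0   1   2   3   4   5   6   7   8   9  10  11  12  13  14
  0   T   F   F   F   F   F   F   F   F   F   F   F   F   F   F
  1   T   F   F   T   F   F   F   F   F   F   F   F   F   F   F
  2   T   F   F   T   T   F   F   T   F   F   F   F   F   F   F
  3   T   F   F   T   T   F   T   T   F   T   T   F   F   T   F
  4   T   F   F   T   T   F   T   T   F   T   T   F   T   T   F
  5   T   F   F   T   T   F   T   T   T   T   T   T   T   T   T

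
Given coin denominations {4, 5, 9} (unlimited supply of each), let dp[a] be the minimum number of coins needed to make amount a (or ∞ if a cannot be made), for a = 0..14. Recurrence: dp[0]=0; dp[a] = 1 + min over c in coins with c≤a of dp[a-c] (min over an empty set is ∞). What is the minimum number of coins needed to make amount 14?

 a  0  1  2  3  4  5  6  7  8  9 10 11 12 13 14
dp  0  -  -  -  1  1  -  -  2  1  2  -  3  2  2
(- denotes ∞ / unreachable)

2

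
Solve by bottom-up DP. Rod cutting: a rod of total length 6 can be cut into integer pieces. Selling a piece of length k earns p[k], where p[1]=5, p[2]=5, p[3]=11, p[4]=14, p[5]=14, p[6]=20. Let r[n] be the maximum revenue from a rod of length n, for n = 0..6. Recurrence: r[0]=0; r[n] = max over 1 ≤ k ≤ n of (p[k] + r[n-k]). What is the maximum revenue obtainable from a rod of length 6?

   n    0    1    2    3    4    5    6
r[n]    0    5   10   15   20   25   30

30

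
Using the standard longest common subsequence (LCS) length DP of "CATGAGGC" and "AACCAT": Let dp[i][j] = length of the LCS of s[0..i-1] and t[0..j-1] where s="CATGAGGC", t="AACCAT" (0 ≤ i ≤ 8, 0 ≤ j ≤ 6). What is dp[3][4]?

1

   ''  A  A  C  C  A  T
''  0  0  0  0  0  0  0
 C  0  0  0  1  1  1  1
 A  0  1  1  1  1  2  2
 T  0  1  1  1  1  2  3
 G  0  1  1  1  1  2  3
 A  0  1  2  2  2  2  3
 G  0  1  2  2  2  2  3
 G  0  1  2  2  2  2  3
 C  0  1  2  3  3  3  3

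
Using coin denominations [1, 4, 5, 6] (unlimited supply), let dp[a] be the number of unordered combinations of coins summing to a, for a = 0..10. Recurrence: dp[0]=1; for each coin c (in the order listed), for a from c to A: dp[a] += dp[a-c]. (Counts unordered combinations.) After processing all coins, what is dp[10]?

after  coin     0     1     2     3     4     5     6     7     8     9    10
          1     1     1     1     1     1     1     1     1     1     1     1
          4     1     1     1     1     2     2     2     2     3     3     3
          5     1     1     1     1     2     3     3     3     4     5     6
          6     1     1     1     1     2     3     4     4     5     6     8

8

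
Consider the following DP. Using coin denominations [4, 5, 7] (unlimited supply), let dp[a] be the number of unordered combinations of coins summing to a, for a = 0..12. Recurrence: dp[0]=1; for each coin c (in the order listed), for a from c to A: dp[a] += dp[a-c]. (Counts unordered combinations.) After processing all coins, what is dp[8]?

after  coin     0     1     2     3     4     5     6     7     8     9    10    11    12
          4     1     0     0     0     1     0     0     0     1     0     0     0     1
          5     1     0     0     0     1     1     0     0     1     1     1     0     1
          7     1     0     0     0     1     1     0     1     1     1     1     1     2

1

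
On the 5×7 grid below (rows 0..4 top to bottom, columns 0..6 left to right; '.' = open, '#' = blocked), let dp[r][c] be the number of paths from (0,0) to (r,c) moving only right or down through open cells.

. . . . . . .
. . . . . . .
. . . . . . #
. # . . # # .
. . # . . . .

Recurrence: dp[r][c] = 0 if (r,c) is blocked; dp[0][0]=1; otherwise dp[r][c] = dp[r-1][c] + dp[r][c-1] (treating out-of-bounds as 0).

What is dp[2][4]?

r\c   0   1   2   3   4   5   6
  0   1   1   1   1   1   1   1
  1   1   2   3   4   5   6   7
  2   1   3   6  10  15  21   0
  3   1   0   6  16   0   0   0
  4   1   1   0  16  16  16  16

15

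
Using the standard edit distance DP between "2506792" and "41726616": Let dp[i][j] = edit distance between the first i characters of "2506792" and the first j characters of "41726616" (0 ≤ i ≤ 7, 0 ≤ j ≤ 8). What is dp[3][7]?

6

   ''  4  1  7  2  6  6  1  6
''  0  1  2  3  4  5  6  7  8
 2  1  1  2  3  3  4  5  6  7
 5  2  2  2  3  4  4  5  6  7
 0  3  3  3  3  4  5  5  6  7
 6  4  4  4  4  4  4  5  6  6
 7  5  5  5  4  5  5  5  6  7
 9  6  6  6  5  5  6  6  6  7
 2  7  7  7  6  5  6  7  7  7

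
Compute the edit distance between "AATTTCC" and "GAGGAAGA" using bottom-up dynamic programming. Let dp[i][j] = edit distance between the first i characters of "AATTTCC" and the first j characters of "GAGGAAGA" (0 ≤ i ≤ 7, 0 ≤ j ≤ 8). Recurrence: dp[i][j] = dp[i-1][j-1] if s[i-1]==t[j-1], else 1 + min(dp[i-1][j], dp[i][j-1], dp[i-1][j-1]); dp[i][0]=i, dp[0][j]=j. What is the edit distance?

7

   ''  G  A  G  G  A  A  G  A
''  0  1  2  3  4  5  6  7  8
 A  1  1  1  2  3  4  5  6  7
 A  2  2  1  2  3  3  4  5  6
 T  3  3  2  2  3  4  4  5  6
 T  4  4  3  3  3  4  5  5  6
 T  5  5  4  4  4  4  5  6  6
 C  6  6  5  5  5  5  5  6  7
 C  7  7  6  6  6  6  6  6  7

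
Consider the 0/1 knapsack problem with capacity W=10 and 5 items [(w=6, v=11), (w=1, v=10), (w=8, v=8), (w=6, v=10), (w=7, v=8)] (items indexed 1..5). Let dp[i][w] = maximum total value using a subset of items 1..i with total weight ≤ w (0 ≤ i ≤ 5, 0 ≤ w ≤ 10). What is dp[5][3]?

i\w   0   1   2   3   4   5   6   7   8   9  10
  0   0   0   0   0   0   0   0   0   0   0   0
  1   0   0   0   0   0   0  11  11  11  11  11
  2   0  10  10  10  10  10  11  21  21  21  21
  3   0  10  10  10  10  10  11  21  21  21  21
  4   0  10  10  10  10  10  11  21  21  21  21
  5   0  10  10  10  10  10  11  21  21  21  21

10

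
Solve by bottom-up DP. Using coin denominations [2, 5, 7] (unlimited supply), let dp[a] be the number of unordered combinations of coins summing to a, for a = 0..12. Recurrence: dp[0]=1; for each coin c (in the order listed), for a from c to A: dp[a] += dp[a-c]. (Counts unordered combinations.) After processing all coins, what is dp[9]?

2

after  coin     0     1     2     3     4     5     6     7     8     9    10    11    12
          2     1     0     1     0     1     0     1     0     1     0     1     0     1
          5     1     0     1     0     1     1     1     1     1     1     2     1     2
          7     1     0     1     0     1     1     1     2     1     2     2     2     3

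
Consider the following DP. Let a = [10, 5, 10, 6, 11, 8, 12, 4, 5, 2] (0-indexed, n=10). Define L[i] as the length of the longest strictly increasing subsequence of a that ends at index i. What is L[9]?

   i    0    1    2    3    4    5    6    7    8    9
a[i]   10    5   10    6   11    8   12    4    5    2
L[i]    1    1    2    2    3    3    4    1    2    1

1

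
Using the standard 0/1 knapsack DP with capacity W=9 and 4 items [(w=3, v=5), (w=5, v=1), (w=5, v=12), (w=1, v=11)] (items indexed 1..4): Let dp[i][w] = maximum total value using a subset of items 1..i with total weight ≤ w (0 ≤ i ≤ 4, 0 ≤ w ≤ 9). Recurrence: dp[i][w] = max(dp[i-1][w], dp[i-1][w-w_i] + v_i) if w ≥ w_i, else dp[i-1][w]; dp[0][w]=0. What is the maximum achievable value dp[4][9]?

i\w   0   1   2   3   4   5   6   7   8   9
  0   0   0   0   0   0   0   0   0   0   0
  1   0   0   0   5   5   5   5   5   5   5
  2   0   0   0   5   5   5   5   5   6   6
  3   0   0   0   5   5  12  12  12  17  17
  4   0  11  11  11  16  16  23  23  23  28

28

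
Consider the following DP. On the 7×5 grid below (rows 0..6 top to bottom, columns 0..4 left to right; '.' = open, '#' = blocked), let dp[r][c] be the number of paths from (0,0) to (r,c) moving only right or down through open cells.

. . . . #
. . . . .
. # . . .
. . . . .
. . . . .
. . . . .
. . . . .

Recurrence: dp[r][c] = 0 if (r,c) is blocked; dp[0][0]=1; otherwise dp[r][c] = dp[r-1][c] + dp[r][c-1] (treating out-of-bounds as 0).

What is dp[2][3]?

r\c   0   1   2   3   4
  0   1   1   1   1   0
  1   1   2   3   4   4
  2   1   0   3   7  11
  3   1   1   4  11  22
  4   1   2   6  17  39
  5   1   3   9  26  65
  6   1   4  13  39 104

7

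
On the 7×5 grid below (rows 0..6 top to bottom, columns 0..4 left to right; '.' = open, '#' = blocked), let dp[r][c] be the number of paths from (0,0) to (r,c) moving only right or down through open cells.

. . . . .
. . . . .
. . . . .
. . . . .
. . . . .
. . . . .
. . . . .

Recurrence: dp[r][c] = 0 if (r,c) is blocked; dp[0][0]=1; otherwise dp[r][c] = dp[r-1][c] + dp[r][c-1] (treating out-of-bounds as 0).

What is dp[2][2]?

r\c   0   1   2   3   4
  0   1   1   1   1   1
  1   1   2   3   4   5
  2   1   3   6  10  15
  3   1   4  10  20  35
  4   1   5  15  35  70
  5   1   6  21  56 126
  6   1   7  28  84 210

6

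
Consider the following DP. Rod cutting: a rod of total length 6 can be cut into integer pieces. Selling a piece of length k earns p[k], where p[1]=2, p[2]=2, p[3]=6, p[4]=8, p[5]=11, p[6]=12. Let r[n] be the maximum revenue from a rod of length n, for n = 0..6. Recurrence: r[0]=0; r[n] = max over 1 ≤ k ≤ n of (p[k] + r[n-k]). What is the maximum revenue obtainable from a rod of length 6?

   n    0    1    2    3    4    5    6
r[n]    0    2    4    6    8   11   13

13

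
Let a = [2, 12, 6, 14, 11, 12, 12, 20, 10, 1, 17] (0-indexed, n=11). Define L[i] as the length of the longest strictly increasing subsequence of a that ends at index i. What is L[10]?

5

   i    0    1    2    3    4    5    6    7    8    9   10
a[i]    2   12    6   14   11   12   12   20   10    1   17
L[i]    1    2    2    3    3    4    4    5    3    1    5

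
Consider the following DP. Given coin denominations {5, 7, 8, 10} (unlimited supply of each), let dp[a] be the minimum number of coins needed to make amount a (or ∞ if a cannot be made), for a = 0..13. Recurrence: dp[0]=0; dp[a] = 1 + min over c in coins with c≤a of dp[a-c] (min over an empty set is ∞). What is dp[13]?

2

 a  0  1  2  3  4  5  6  7  8  9 10 11 12 13
dp  0  -  -  -  -  1  -  1  1  -  1  -  2  2
(- denotes ∞ / unreachable)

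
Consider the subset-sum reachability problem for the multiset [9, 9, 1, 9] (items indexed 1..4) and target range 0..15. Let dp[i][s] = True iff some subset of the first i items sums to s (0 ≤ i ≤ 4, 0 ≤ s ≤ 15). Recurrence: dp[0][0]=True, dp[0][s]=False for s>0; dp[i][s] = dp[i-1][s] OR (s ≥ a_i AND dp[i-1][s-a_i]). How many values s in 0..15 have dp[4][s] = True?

i\s   0   1   2   3   4   5   6   7   8   9  10  11  12  13  14  15
  0   T   F   F   F   F   F   F   F   F   F   F   F   F   F   F   F
  1   T   F   F   F   F   F   F   F   F   T   F   F   F   F   F   F
  2   T   F   F   F   F   F   F   F   F   T   F   F   F   F   F   F
  3   T   T   F   F   F   F   F   F   F   T   T   F   F   F   F   F
  4   T   T   F   F   F   F   F   F   F   T   T   F   F   F   F   F

4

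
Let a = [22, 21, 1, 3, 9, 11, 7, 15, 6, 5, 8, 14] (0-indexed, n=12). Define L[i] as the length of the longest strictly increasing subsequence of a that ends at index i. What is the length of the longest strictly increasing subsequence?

   i    0    1    2    3    4    5    6    7    8    9   10   11
a[i]   22   21    1    3    9   11    7   15    6    5    8   14
L[i]    1    1    1    2    3    4    3    5    3    3    4    5

5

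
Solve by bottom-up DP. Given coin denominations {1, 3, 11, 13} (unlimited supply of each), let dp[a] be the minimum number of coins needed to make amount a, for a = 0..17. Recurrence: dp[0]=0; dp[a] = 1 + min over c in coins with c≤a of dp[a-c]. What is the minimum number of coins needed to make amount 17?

 a  0  1  2  3  4  5  6  7  8  9 10 11 12 13 14 15 16 17
dp  0  1  2  1  2  3  2  3  4  3  4  1  2  1  2  3  2  3

3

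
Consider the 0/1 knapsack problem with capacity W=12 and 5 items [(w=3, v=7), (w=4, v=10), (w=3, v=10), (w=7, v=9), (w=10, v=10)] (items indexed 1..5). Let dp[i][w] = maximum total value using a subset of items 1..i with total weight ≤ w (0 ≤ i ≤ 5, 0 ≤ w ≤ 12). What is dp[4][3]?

10

i\w   0   1   2   3   4   5   6   7   8   9  10  11  12
  0   0   0   0   0   0   0   0   0   0   0   0   0   0
  1   0   0   0   7   7   7   7   7   7   7   7   7   7
  2   0   0   0   7  10  10  10  17  17  17  17  17  17
  3   0   0   0  10  10  10  17  20  20  20  27  27  27
  4   0   0   0  10  10  10  17  20  20  20  27  27  27
  5   0   0   0  10  10  10  17  20  20  20  27  27  27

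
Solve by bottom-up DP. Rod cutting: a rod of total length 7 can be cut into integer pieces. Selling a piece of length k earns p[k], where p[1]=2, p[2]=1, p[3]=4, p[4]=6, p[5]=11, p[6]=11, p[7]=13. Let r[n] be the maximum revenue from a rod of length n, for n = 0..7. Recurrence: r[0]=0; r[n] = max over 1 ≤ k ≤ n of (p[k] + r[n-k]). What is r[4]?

8

   n    0    1    2    3    4    5    6    7
r[n]    0    2    4    6    8   11   13   15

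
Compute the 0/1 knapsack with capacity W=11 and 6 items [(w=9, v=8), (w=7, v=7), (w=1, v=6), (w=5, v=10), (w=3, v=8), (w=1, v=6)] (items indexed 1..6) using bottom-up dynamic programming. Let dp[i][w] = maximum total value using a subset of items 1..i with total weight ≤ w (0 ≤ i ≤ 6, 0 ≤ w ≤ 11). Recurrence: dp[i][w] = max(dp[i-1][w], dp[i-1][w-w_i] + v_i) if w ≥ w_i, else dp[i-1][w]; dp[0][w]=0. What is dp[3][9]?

13

i\w   0   1   2   3   4   5   6   7   8   9  10  11
  0   0   0   0   0   0   0   0   0   0   0   0   0
  1   0   0   0   0   0   0   0   0   0   8   8   8
  2   0   0   0   0   0   0   0   7   7   8   8   8
  3   0   6   6   6   6   6   6   7  13  13  14  14
  4   0   6   6   6   6  10  16  16  16  16  16  16
  5   0   6   6   8  14  14  16  16  18  24  24  24
  6   0   6  12  12  14  20  20  22  22  24  30  30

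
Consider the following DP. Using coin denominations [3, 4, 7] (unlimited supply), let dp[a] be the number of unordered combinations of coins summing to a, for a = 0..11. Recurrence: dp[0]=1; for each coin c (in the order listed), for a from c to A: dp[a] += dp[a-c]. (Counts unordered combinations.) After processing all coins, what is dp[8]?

after  coin     0     1     2     3     4     5     6     7     8     9    10    11
          3     1     0     0     1     0     0     1     0     0     1     0     0
          4     1     0     0     1     1     0     1     1     1     1     1     1
          7     1     0     0     1     1     0     1     2     1     1     2     2

1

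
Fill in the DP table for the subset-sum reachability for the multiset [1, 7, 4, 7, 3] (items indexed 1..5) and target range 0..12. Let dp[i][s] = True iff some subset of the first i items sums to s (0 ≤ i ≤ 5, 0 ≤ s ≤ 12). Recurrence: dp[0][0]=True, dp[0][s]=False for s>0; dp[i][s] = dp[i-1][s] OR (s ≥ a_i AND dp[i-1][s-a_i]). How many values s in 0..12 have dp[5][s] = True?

10

i\s   0   1   2   3   4   5   6   7   8   9  10  11  12
  0   T   F   F   F   F   F   F   F   F   F   F   F   F
  1   T   T   F   F   F   F   F   F   F   F   F   F   F
  2   T   T   F   F   F   F   F   T   T   F   F   F   F
  3   T   T   F   F   T   T   F   T   T   F   F   T   T
  4   T   T   F   F   T   T   F   T   T   F   F   T   T
  5   T   T   F   T   T   T   F   T   T   F   T   T   T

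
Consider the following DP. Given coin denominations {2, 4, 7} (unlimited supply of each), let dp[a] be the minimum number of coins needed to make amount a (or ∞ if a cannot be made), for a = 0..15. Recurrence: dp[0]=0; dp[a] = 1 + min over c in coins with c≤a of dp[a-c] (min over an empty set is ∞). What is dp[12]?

3

 a  0  1  2  3  4  5  6  7  8  9 10 11 12 13 14 15
dp  0  -  1  -  1  -  2  1  2  2  3  2  3  3  2  3
(- denotes ∞ / unreachable)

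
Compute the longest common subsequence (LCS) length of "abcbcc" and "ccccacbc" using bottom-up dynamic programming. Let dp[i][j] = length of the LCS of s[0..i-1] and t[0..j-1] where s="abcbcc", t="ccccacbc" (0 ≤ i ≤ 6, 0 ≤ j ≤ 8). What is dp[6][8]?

4

   ''  c  c  c  c  a  c  b  c
''  0  0  0  0  0  0  0  0  0
 a  0  0  0  0  0  1  1  1  1
 b  0  0  0  0  0  1  1  2  2
 c  0  1  1  1  1  1  2  2  3
 b  0  1  1  1  1  1  2  3  3
 c  0  1  2  2  2  2  2  3  4
 c  0  1  2  3  3  3  3  3  4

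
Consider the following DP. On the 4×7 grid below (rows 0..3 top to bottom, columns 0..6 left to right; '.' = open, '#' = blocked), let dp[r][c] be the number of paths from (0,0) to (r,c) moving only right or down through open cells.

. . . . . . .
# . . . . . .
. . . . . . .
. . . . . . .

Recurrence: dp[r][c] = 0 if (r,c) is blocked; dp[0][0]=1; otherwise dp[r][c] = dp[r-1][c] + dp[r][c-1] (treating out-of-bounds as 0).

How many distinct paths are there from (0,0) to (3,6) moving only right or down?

r\c   0   1   2   3   4   5   6
  0   1   1   1   1   1   1   1
  1   0   1   2   3   4   5   6
  2   0   1   3   6  10  15  21
  3   0   1   4  10  20  35  56

56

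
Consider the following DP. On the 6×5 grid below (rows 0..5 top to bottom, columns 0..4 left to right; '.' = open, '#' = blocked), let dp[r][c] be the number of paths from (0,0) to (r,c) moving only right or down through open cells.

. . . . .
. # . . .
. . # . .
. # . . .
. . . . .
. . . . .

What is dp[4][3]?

3

r\c   0   1   2   3   4
  0   1   1   1   1   1
  1   1   0   1   2   3
  2   1   1   0   2   5
  3   1   0   0   2   7
  4   1   1   1   3  10
  5   1   2   3   6  16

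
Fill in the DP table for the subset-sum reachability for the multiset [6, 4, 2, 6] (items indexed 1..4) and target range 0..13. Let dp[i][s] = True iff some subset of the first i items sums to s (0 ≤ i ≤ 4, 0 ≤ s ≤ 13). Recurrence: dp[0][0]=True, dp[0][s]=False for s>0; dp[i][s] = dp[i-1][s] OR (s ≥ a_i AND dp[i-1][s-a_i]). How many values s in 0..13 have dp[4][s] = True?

7

i\s   0   1   2   3   4   5   6   7   8   9  10  11  12  13
  0   T   F   F   F   F   F   F   F   F   F   F   F   F   F
  1   T   F   F   F   F   F   T   F   F   F   F   F   F   F
  2   T   F   F   F   T   F   T   F   F   F   T   F   F   F
  3   T   F   T   F   T   F   T   F   T   F   T   F   T   F
  4   T   F   T   F   T   F   T   F   T   F   T   F   T   F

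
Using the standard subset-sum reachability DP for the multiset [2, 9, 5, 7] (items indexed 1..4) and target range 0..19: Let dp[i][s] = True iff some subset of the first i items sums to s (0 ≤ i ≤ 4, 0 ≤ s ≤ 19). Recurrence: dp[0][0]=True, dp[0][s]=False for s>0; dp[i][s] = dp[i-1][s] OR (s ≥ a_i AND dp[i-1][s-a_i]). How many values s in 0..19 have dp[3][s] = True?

i\s   0   1   2   3   4   5   6   7   8   9  10  11  12  13  14  15  16  17  18  19
  0   T   F   F   F   F   F   F   F   F   F   F   F   F   F   F   F   F   F   F   F
  1   T   F   T   F   F   F   F   F   F   F   F   F   F   F   F   F   F   F   F   F
  2   T   F   T   F   F   F   F   F   F   T   F   T   F   F   F   F   F   F   F   F
  3   T   F   T   F   F   T   F   T   F   T   F   T   F   F   T   F   T   F   F   F
  4   T   F   T   F   F   T   F   T   F   T   F   T   T   F   T   F   T   F   T   F

8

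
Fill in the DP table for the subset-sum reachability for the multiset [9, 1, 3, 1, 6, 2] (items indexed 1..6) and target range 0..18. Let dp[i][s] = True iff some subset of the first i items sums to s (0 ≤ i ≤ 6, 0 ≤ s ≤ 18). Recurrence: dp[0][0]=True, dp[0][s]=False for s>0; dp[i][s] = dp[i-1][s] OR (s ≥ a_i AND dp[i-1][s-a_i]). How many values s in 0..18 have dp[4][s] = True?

i\s   0   1   2   3   4   5   6   7   8   9  10  11  12  13  14  15  16  17  18
  0   T   F   F   F   F   F   F   F   F   F   F   F   F   F   F   F   F   F   F
  1   T   F   F   F   F   F   F   F   F   T   F   F   F   F   F   F   F   F   F
  2   T   T   F   F   F   F   F   F   F   T   T   F   F   F   F   F   F   F   F
  3   T   T   F   T   T   F   F   F   F   T   T   F   T   T   F   F   F   F   F
  4   T   T   T   T   T   T   F   F   F   T   T   T   T   T   T   F   F   F   F
  5   T   T   T   T   T   T   T   T   T   T   T   T   T   T   T   T   T   T   T
  6   T   T   T   T   T   T   T   T   T   T   T   T   T   T   T   T   T   T   T

12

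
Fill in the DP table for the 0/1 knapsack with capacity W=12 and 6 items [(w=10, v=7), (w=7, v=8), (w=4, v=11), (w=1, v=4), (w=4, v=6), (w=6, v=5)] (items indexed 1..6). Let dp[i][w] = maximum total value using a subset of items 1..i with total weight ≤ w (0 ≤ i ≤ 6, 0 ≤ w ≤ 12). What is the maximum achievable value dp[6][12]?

23

i\w   0   1   2   3   4   5   6   7   8   9  10  11  12
  0   0   0   0   0   0   0   0   0   0   0   0   0   0
  1   0   0   0   0   0   0   0   0   0   0   7   7   7
  2   0   0   0   0   0   0   0   8   8   8   8   8   8
  3   0   0   0   0  11  11  11  11  11  11  11  19  19
  4   0   4   4   4  11  15  15  15  15  15  15  19  23
  5   0   4   4   4  11  15  15  15  17  21  21  21  23
  6   0   4   4   4  11  15  15  15  17  21  21  21  23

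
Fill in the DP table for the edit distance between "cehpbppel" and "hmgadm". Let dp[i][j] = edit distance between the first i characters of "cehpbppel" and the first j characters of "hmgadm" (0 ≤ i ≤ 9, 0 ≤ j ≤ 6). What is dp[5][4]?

   ''  h  m  g  a  d  m
''  0  1  2  3  4  5  6
 c  1  1  2  3  4  5  6
 e  2  2  2  3  4  5  6
 h  3  2  3  3  4  5  6
 p  4  3  3  4  4  5  6
 b  5  4  4  4  5  5  6
 p  6  5  5  5  5  6  6
 p  7  6  6  6  6  6  7
 e  8  7  7  7  7  7  7
 l  9  8  8  8  8  8  8

5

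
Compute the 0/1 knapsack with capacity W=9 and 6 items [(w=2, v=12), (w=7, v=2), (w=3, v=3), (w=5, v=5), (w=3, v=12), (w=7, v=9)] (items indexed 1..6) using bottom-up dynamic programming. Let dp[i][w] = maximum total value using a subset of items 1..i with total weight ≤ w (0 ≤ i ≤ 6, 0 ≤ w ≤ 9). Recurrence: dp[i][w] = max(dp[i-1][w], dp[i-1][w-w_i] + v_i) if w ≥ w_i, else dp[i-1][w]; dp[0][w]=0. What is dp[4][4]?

i\w   0   1   2   3   4   5   6   7   8   9
  0   0   0   0   0   0   0   0   0   0   0
  1   0   0  12  12  12  12  12  12  12  12
  2   0   0  12  12  12  12  12  12  12  14
  3   0   0  12  12  12  15  15  15  15  15
  4   0   0  12  12  12  15  15  17  17  17
  5   0   0  12  12  12  24  24  24  27  27
  6   0   0  12  12  12  24  24  24  27  27

12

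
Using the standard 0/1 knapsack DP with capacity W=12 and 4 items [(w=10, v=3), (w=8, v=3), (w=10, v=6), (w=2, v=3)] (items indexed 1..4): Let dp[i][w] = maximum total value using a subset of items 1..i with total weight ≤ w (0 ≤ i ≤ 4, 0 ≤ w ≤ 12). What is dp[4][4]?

i\w   0   1   2   3   4   5   6   7   8   9  10  11  12
  0   0   0   0   0   0   0   0   0   0   0   0   0   0
  1   0   0   0   0   0   0   0   0   0   0   3   3   3
  2   0   0   0   0   0   0   0   0   3   3   3   3   3
  3   0   0   0   0   0   0   0   0   3   3   6   6   6
  4   0   0   3   3   3   3   3   3   3   3   6   6   9

3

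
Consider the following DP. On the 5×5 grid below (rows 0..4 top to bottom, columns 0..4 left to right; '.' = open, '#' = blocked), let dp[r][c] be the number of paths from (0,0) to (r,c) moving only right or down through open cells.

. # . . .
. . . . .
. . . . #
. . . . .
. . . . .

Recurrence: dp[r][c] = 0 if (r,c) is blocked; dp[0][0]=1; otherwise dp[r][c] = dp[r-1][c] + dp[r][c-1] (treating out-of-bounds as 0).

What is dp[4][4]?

30

r\c   0   1   2   3   4
  0   1   0   0   0   0
  1   1   1   1   1   1
  2   1   2   3   4   0
  3   1   3   6  10  10
  4   1   4  10  20  30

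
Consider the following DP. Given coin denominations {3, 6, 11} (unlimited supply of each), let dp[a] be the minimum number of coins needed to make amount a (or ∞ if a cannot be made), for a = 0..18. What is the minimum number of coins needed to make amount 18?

 a  0  1  2  3  4  5  6  7  8  9 10 11 12 13 14 15 16 17 18
dp  0  -  -  1  -  -  1  -  -  2  -  1  2  -  2  3  -  2  3
(- denotes ∞ / unreachable)

3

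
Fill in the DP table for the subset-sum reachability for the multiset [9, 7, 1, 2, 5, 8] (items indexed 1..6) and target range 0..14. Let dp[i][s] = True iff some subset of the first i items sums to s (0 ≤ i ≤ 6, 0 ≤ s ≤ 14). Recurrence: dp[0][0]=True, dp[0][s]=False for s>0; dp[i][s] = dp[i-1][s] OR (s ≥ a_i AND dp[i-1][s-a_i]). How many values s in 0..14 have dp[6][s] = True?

i\s   0   1   2   3   4   5   6   7   8   9  10  11  12  13  14
  0   T   F   F   F   F   F   F   F   F   F   F   F   F   F   F
  1   T   F   F   F   F   F   F   F   F   T   F   F   F   F   F
  2   T   F   F   F   F   F   F   T   F   T   F   F   F   F   F
  3   T   T   F   F   F   F   F   T   T   T   T   F   F   F   F
  4   T   T   T   T   F   F   F   T   T   T   T   T   T   F   F
  5   T   T   T   T   F   T   T   T   T   T   T   T   T   T   T
  6   T   T   T   T   F   T   T   T   T   T   T   T   T   T   T

14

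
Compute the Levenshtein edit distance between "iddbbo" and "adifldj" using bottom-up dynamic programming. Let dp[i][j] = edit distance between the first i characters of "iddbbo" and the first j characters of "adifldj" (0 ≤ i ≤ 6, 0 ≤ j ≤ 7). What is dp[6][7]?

   ''  a  d  i  f  l  d  j
''  0  1  2  3  4  5  6  7
 i  1  1  2  2  3  4  5  6
 d  2  2  1  2  3  4  4  5
 d  3  3  2  2  3  4  4  5
 b  4  4  3  3  3  4  5  5
 b  5  5  4  4  4  4  5  6
 o  6  6  5  5  5  5  5  6

6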